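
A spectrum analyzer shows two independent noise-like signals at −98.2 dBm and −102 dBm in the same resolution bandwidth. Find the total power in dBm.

Convert to linear, add, convert back:
P₁ = 1.51×10⁻¹³ W, P₂ = 6.31×10⁻¹⁴ W
P_tot = 2.14×10⁻¹³ W → 10 log₁₀(P_tot / 10⁻³) = −96.7 dBm

−96.7 dBm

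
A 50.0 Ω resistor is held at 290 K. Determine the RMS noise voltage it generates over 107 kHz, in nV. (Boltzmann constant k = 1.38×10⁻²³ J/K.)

V_n = √(4kTRB)
4kTRB = 4 × 1.38×10⁻²³ × 290 × 5.00×10¹ × 1.07×10⁵ = 8.56×10⁻¹⁴ V²
V_n = √(8.56×10⁻¹⁴) = 2.93×10⁻⁷ V = 293 nV

293 nV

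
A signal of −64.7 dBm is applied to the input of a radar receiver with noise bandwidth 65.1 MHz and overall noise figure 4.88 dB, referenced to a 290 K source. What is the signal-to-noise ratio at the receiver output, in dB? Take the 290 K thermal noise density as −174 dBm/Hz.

Noise floor: N = −174 + 10 log₁₀(B) + NF
10 log₁₀(6.51×10⁷) = 78.14 dB
N = −174 + 78.14 + 4.88 = −90.98 dBm
SNR = P_sig − N = −64.7 − (−90.98) = 26.28 dB → 26.3 dB

26.3 dB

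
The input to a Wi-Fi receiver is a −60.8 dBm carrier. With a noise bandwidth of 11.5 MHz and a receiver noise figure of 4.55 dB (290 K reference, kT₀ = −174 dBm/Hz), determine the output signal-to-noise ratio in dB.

Noise floor: N = −174 + 10 log₁₀(B) + NF
10 log₁₀(1.15×10⁷) = 70.61 dB
N = −174 + 70.61 + 4.55 = −98.84 dBm
SNR = P_sig − N = −60.8 − (−98.84) = 38.04 dB → 38.0 dB

38.0 dB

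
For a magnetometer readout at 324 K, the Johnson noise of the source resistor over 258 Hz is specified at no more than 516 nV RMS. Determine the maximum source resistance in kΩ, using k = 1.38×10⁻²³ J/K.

Johnson–Nyquist: V_n = √(4kTRB) ⇒ R = V_n² / (4kTB)
4kTB = 4 × 1.38×10⁻²³ × 324 × 2.58×10² = 4.61×10⁻¹⁸
R = (5.16×10⁻⁷)² / 4.61×10⁻¹⁸ = 5.77×10⁴ Ω = 57.7 kΩ

57.7 kΩ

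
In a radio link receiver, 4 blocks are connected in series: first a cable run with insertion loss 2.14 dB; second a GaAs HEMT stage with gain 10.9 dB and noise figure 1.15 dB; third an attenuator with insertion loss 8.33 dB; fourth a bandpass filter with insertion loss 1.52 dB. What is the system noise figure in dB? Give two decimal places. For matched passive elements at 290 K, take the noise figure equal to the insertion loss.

Convert to linear (a loss of L dB is a gain of −L dB): F_i = 10^(NF_i/10), G_i = 10^(G_i,dB/10)
  Stage 1: F_1 = 10^(2.14/10) = 1.637, G_1 = 10^(−2.14/10) = 0.6109
  Stage 2: F_2 = 10^(1.15/10) = 1.303, G_2 = 10^(10.9/10) = 12.30
  Stage 3: F_3 = 10^(8.33/10) = 6.808, G_3 = 10^(−8.33/10) = 0.1469
  Stage 4: F_4 = 10^(1.52/10) = 1.419, G_4 = 10^(−1.52/10) = 0.7047
Friis cascade:
  F = 1.637 + (1.303 − 1)/0.6109 + (6.808 − 1)/7.516 + (1.419 − 1)/1.104 = 3.285
NF = 10 log₁₀(3.285) = 5.17 dB

5.17 dB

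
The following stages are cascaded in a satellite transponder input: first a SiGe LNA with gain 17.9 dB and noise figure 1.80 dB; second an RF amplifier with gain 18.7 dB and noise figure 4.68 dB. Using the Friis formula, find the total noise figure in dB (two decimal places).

1.89 dB

Convert to linear (a loss of L dB is a gain of −L dB): F_i = 10^(NF_i/10), G_i = 10^(G_i,dB/10)
  Stage 1: F_1 = 10^(1.80/10) = 1.514, G_1 = 10^(17.9/10) = 61.66
  Stage 2: F_2 = 10^(4.68/10) = 2.938, G_2 = 10^(18.7/10) = 74.13
Friis cascade:
  F = 1.514 + (2.938 − 1)/61.66 = 1.545
NF = 10 log₁₀(1.545) = 1.89 dB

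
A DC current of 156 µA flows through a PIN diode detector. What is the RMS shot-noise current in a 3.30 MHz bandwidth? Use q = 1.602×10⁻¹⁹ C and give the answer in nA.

12.8 nA

I_n = √(2qI·B)
2qI·B = 2 × 1.602×10⁻¹⁹ × 1.56×10⁻⁴ × 3.30×10⁶ = 1.65×10⁻¹⁶ A²
I_n = √(1.65×10⁻¹⁶) = 1.28×10⁻⁸ A = 12.8 nA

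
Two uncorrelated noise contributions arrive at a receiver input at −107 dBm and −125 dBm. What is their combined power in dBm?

Convert to linear, add, convert back:
P₁ = 2.00×10⁻¹⁴ W, P₂ = 3.16×10⁻¹⁶ W
P_tot = 2.03×10⁻¹⁴ W → 10 log₁₀(P_tot / 10⁻³) = −106.9 dBm

−106.9 dBm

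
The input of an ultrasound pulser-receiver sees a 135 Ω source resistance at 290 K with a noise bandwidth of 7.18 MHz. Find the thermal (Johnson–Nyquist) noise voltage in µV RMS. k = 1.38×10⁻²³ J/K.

V_n = √(4kTRB)
4kTRB = 4 × 1.38×10⁻²³ × 290 × 1.35×10² × 7.18×10⁶ = 1.55×10⁻¹¹ V²
V_n = √(1.55×10⁻¹¹) = 3.94×10⁻⁶ V = 3.94 µV

3.94 µV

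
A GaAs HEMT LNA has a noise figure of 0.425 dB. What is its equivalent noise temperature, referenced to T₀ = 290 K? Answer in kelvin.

29.8 K

F = 10^(0.425/10) = 1.10281
T_e = (F − 1)·T₀ = (1.10281 − 1) × 290 = 29.8 K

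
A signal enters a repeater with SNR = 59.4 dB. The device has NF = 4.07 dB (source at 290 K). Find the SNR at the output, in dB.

By definition F = SNR_in/SNR_out, so in dB: SNR_out = SNR_in − NF
SNR_out = 59.4 − 4.07 = 55.33 dB

55.33 dB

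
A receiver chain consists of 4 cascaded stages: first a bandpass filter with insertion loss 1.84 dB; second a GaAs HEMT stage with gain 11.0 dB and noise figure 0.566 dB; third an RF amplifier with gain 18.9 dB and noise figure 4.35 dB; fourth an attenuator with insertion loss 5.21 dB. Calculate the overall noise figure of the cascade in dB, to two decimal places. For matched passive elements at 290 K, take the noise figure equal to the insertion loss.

2.91 dB

Convert to linear (a loss of L dB is a gain of −L dB): F_i = 10^(NF_i/10), G_i = 10^(G_i,dB/10)
  Stage 1: F_1 = 10^(1.84/10) = 1.528, G_1 = 10^(−1.84/10) = 0.6546
  Stage 2: F_2 = 10^(0.566/10) = 1.139, G_2 = 10^(11.0/10) = 12.59
  Stage 3: F_3 = 10^(4.35/10) = 2.723, G_3 = 10^(18.9/10) = 77.62
  Stage 4: F_4 = 10^(5.21/10) = 3.319, G_4 = 10^(−5.21/10) = 0.3013
Friis cascade:
  F = 1.528 + (1.139 − 1)/0.6546 + (2.723 − 1)/8.241 + (3.319 − 1)/639.7 = 1.953
NF = 10 log₁₀(1.953) = 2.91 dB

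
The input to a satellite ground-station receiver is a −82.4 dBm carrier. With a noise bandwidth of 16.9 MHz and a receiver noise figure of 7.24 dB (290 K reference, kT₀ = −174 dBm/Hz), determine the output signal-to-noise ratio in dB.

12.1 dB

Noise floor: N = −174 + 10 log₁₀(B) + NF
10 log₁₀(1.69×10⁷) = 72.28 dB
N = −174 + 72.28 + 7.24 = −94.48 dBm
SNR = P_sig − N = −82.4 − (−94.48) = 12.08 dB → 12.1 dB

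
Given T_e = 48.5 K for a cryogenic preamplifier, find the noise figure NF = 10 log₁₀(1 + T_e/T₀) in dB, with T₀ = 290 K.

F = 1 + T_e/T₀ = 1 + 48.5/290 = 1.16724
NF = 10 log₁₀(1.16724) = 0.672 dB

0.672 dB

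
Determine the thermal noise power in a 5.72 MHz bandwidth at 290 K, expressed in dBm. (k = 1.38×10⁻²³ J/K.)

−106.4 dBm

P_n = kTB = 1.38×10⁻²³ × 290 × 5.72×10⁶ = 2.29×10⁻¹⁴ W
In dBm: 10 log₁₀(2.29×10⁻¹⁴ / 10⁻³) = −106.4 dBm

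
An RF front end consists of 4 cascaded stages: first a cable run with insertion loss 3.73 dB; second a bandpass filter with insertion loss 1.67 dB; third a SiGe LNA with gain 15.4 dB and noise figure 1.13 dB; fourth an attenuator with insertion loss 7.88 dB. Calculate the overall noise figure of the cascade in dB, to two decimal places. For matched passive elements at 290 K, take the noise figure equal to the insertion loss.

Convert to linear (a loss of L dB is a gain of −L dB): F_i = 10^(NF_i/10), G_i = 10^(G_i,dB/10)
  Stage 1: F_1 = 10^(3.73/10) = 2.360, G_1 = 10^(−3.73/10) = 0.4236
  Stage 2: F_2 = 10^(1.67/10) = 1.469, G_2 = 10^(−1.67/10) = 0.6808
  Stage 3: F_3 = 10^(1.13/10) = 1.297, G_3 = 10^(15.4/10) = 34.67
  Stage 4: F_4 = 10^(7.88/10) = 6.138, G_4 = 10^(−7.88/10) = 0.1629
Friis cascade:
  F = 2.360 + (1.469 − 1)/0.4236 + (1.297 − 1)/0.2884 + (6.138 − 1)/10.00 = 5.012
NF = 10 log₁₀(5.012) = 7.00 dB

7.00 dB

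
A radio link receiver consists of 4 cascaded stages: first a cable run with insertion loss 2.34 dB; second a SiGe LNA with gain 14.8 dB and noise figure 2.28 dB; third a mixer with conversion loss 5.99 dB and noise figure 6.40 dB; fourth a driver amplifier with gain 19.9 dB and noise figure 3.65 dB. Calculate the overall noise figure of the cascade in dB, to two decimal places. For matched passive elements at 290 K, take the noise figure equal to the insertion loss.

5.30 dB

Convert to linear (a loss of L dB is a gain of −L dB): F_i = 10^(NF_i/10), G_i = 10^(G_i,dB/10)
  Stage 1: F_1 = 10^(2.34/10) = 1.714, G_1 = 10^(−2.34/10) = 0.5834
  Stage 2: F_2 = 10^(2.28/10) = 1.690, G_2 = 10^(14.8/10) = 30.20
  Stage 3: F_3 = 10^(6.40/10) = 4.365, G_3 = 10^(−5.99/10) = 0.2518
  Stage 4: F_4 = 10^(3.65/10) = 2.317, G_4 = 10^(19.9/10) = 97.72
Friis cascade:
  F = 1.714 + (1.690 − 1)/0.5834 + (4.365 − 1)/17.62 + (2.317 − 1)/4.436 = 3.385
NF = 10 log₁₀(3.385) = 5.30 dB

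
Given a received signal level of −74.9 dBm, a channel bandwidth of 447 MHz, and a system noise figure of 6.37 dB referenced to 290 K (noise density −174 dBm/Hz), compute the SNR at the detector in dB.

Noise floor: N = −174 + 10 log₁₀(B) + NF
10 log₁₀(4.47×10⁸) = 86.5 dB
N = −174 + 86.5 + 6.37 = −81.13 dBm
SNR = P_sig − N = −74.9 − (−81.13) = 6.23 dB → 6.2 dB

6.2 dB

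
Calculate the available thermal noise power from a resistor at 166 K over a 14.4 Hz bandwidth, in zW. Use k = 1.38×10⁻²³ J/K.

P_n = kTB = 1.38×10⁻²³ × 166 × 1.44×10¹ = 3.30×10⁻²⁰ W = 33.0 zW

33.0 zW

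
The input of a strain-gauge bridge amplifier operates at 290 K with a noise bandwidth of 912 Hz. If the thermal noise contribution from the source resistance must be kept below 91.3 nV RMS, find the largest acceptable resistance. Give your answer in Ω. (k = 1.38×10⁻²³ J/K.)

Johnson–Nyquist: V_n = √(4kTRB) ⇒ R = V_n² / (4kTB)
4kTB = 4 × 1.38×10⁻²³ × 290 × 9.12×10² = 1.46×10⁻¹⁷
R = (9.13×10⁻⁸)² / 1.46×10⁻¹⁷ = 5.71×10² Ω = 571 Ω

571 Ω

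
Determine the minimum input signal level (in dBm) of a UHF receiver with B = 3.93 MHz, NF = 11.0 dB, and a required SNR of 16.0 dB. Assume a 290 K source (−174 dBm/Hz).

Sensitivity = −174 + 10 log₁₀(B) + NF + SNR_min
= −174 + 65.94 + 11.0 + 16.0
= −81.06 dBm → −81.1 dBm

−81.1 dBm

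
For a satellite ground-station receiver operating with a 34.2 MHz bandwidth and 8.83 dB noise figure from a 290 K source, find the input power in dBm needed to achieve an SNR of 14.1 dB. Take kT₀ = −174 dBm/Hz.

Sensitivity = −174 + 10 log₁₀(B) + NF + SNR_min
= −174 + 75.34 + 8.83 + 14.1
= −75.73 dBm → −75.7 dBm

−75.7 dBm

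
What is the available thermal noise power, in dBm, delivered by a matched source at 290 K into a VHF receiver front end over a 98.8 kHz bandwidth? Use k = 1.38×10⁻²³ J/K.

−124.0 dBm

P_n = kTB = 1.38×10⁻²³ × 290 × 9.88×10⁴ = 3.95×10⁻¹⁶ W
In dBm: 10 log₁₀(3.95×10⁻¹⁶ / 10⁻³) = −124.0 dBm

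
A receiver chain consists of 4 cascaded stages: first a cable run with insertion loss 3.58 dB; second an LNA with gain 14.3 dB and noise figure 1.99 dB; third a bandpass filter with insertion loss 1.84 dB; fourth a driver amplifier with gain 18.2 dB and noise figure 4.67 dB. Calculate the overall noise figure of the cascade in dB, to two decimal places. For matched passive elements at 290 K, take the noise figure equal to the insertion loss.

5.91 dB

Convert to linear (a loss of L dB is a gain of −L dB): F_i = 10^(NF_i/10), G_i = 10^(G_i,dB/10)
  Stage 1: F_1 = 10^(3.58/10) = 2.280, G_1 = 10^(−3.58/10) = 0.4385
  Stage 2: F_2 = 10^(1.99/10) = 1.581, G_2 = 10^(14.3/10) = 26.92
  Stage 3: F_3 = 10^(1.84/10) = 1.528, G_3 = 10^(−1.84/10) = 0.6546
  Stage 4: F_4 = 10^(4.67/10) = 2.931, G_4 = 10^(18.2/10) = 66.07
Friis cascade:
  F = 2.280 + (1.581 − 1)/0.4385 + (1.528 − 1)/11.80 + (2.931 − 1)/7.727 = 3.900
NF = 10 log₁₀(3.900) = 5.91 dB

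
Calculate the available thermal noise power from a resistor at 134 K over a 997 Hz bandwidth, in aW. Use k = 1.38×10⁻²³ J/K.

1.84 aW

P_n = kTB = 1.38×10⁻²³ × 134 × 9.97×10² = 1.84×10⁻¹⁸ W = 1.84 aW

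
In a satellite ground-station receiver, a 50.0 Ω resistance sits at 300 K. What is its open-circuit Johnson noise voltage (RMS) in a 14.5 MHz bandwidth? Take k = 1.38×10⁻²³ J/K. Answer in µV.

3.46 µV

V_n = √(4kTRB)
4kTRB = 4 × 1.38×10⁻²³ × 300 × 5.00×10¹ × 1.45×10⁷ = 1.20×10⁻¹¹ V²
V_n = √(1.20×10⁻¹¹) = 3.46×10⁻⁶ V = 3.46 µV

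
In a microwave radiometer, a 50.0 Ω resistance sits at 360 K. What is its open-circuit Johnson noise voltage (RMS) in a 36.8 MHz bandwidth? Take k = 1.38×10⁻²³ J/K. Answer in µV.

6.05 µV

V_n = √(4kTRB)
4kTRB = 4 × 1.38×10⁻²³ × 360 × 5.00×10¹ × 3.68×10⁷ = 3.66×10⁻¹¹ V²
V_n = √(3.66×10⁻¹¹) = 6.05×10⁻⁶ V = 6.05 µV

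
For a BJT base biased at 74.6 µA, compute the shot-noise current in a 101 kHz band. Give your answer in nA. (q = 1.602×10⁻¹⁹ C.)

1.55 nA

I_n = √(2qI·B)
2qI·B = 2 × 1.602×10⁻¹⁹ × 7.46×10⁻⁵ × 1.01×10⁵ = 2.41×10⁻¹⁸ A²
I_n = √(2.41×10⁻¹⁸) = 1.55×10⁻⁹ A = 1.55 nA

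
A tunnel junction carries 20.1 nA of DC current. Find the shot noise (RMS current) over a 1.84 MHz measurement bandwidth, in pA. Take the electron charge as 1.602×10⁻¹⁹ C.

109 pA

I_n = √(2qI·B)
2qI·B = 2 × 1.602×10⁻¹⁹ × 2.01×10⁻⁸ × 1.84×10⁶ = 1.18×10⁻²⁰ A²
I_n = √(1.18×10⁻²⁰) = 1.09×10⁻¹⁰ A = 109 pA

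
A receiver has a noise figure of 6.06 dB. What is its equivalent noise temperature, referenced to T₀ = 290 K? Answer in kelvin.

881 K

F = 10^(6.06/10) = 4.03645
T_e = (F − 1)·T₀ = (4.03645 − 1) × 290 = 881 K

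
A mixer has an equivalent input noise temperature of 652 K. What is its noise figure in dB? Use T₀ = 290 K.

F = 1 + T_e/T₀ = 1 + 652/290 = 3.24828
NF = 10 log₁₀(3.24828) = 5.12 dB

5.12 dB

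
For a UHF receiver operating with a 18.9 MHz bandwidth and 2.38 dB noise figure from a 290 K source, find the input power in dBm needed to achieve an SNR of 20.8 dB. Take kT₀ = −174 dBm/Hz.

−78.1 dBm

Sensitivity = −174 + 10 log₁₀(B) + NF + SNR_min
= −174 + 72.76 + 2.38 + 20.8
= −78.06 dBm → −78.1 dBm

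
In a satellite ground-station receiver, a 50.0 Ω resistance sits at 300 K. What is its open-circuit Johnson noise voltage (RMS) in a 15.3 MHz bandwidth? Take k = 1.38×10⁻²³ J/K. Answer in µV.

V_n = √(4kTRB)
4kTRB = 4 × 1.38×10⁻²³ × 300 × 5.00×10¹ × 1.53×10⁷ = 1.27×10⁻¹¹ V²
V_n = √(1.27×10⁻¹¹) = 3.56×10⁻⁶ V = 3.56 µV

3.56 µV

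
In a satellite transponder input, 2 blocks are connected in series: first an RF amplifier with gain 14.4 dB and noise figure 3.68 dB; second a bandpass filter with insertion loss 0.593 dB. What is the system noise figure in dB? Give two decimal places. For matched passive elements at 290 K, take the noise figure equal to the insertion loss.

Convert to linear (a loss of L dB is a gain of −L dB): F_i = 10^(NF_i/10), G_i = 10^(G_i,dB/10)
  Stage 1: F_1 = 10^(3.68/10) = 2.333, G_1 = 10^(14.4/10) = 27.54
  Stage 2: F_2 = 10^(0.593/10) = 1.146, G_2 = 10^(−0.593/10) = 0.8724
Friis cascade:
  F = 2.333 + (1.146 − 1)/27.54 = 2.339
NF = 10 log₁₀(2.339) = 3.69 dB

3.69 dB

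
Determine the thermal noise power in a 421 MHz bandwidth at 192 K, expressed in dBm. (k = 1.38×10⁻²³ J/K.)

−89.5 dBm

P_n = kTB = 1.38×10⁻²³ × 192 × 4.21×10⁸ = 1.12×10⁻¹² W
In dBm: 10 log₁₀(1.12×10⁻¹² / 10⁻³) = −89.5 dBm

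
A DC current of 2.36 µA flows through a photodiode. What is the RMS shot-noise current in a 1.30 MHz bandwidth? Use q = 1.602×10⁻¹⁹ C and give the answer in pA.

991 pA

I_n = √(2qI·B)
2qI·B = 2 × 1.602×10⁻¹⁹ × 2.36×10⁻⁶ × 1.30×10⁶ = 9.83×10⁻¹⁹ A²
I_n = √(9.83×10⁻¹⁹) = 9.91×10⁻¹⁰ A = 991 pA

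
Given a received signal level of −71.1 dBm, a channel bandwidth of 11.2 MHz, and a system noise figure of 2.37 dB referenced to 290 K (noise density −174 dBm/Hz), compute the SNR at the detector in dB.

Noise floor: N = −174 + 10 log₁₀(B) + NF
10 log₁₀(1.12×10⁷) = 70.49 dB
N = −174 + 70.49 + 2.37 = −101.14 dBm
SNR = P_sig − N = −71.1 − (−101.14) = 30.04 dB → 30.0 dB

30.0 dB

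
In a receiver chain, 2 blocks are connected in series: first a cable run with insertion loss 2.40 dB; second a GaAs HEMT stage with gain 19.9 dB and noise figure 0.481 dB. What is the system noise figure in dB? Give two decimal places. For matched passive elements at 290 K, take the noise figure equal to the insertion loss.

2.88 dB

Convert to linear (a loss of L dB is a gain of −L dB): F_i = 10^(NF_i/10), G_i = 10^(G_i,dB/10)
  Stage 1: F_1 = 10^(2.40/10) = 1.738, G_1 = 10^(−2.40/10) = 0.5754
  Stage 2: F_2 = 10^(0.481/10) = 1.117, G_2 = 10^(19.9/10) = 97.72
Friis cascade:
  F = 1.738 + (1.117 − 1)/0.5754 = 1.941
NF = 10 log₁₀(1.941) = 2.88 dB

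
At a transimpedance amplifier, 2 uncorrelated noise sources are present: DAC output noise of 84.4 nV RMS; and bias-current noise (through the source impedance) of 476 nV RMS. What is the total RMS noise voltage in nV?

483 nV

Uncorrelated sources add in power (mean-square): V_tot = √(ΣV_i²)
V_tot = √[(8.44×10⁻⁸)² + (4.76×10⁻⁷)²] = 4.83×10⁻⁷ V = 483 nV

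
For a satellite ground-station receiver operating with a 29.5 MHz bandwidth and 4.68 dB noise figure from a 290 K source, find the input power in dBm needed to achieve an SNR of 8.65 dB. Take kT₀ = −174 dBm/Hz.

Sensitivity = −174 + 10 log₁₀(B) + NF + SNR_min
= −174 + 74.7 + 4.68 + 8.65
= −85.97 dBm → −86.0 dBm

−86.0 dBm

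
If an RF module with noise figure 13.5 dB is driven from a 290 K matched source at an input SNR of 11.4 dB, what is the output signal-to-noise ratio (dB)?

By definition F = SNR_in/SNR_out, so in dB: SNR_out = SNR_in − NF
SNR_out = 11.4 − 13.5 = −2.1 dB

−2.1 dB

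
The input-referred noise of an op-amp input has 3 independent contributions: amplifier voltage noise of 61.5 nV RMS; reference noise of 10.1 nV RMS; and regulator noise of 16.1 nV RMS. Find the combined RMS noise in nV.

64.4 nV

Uncorrelated sources add in power (mean-square): V_tot = √(ΣV_i²)
V_tot = √[(6.15×10⁻⁸)² + (1.01×10⁻⁸)² + (1.61×10⁻⁸)²] = 6.44×10⁻⁸ V = 64.4 nV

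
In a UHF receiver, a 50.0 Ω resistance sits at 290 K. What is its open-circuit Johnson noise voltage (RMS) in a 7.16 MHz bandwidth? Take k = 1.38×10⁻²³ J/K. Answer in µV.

V_n = √(4kTRB)
4kTRB = 4 × 1.38×10⁻²³ × 290 × 5.00×10¹ × 7.16×10⁶ = 5.73×10⁻¹² V²
V_n = √(5.73×10⁻¹²) = 2.39×10⁻⁶ V = 2.39 µV

2.39 µV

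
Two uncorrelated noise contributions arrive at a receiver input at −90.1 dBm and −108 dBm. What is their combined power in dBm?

−90.0 dBm

Convert to linear, add, convert back:
P₁ = 9.77×10⁻¹³ W, P₂ = 1.58×10⁻¹⁴ W
P_tot = 9.93×10⁻¹³ W → 10 log₁₀(P_tot / 10⁻³) = −90.0 dBm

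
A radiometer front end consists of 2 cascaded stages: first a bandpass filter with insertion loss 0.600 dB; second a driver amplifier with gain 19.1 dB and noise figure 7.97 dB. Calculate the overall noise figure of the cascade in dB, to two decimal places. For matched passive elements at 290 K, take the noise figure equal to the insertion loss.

Convert to linear (a loss of L dB is a gain of −L dB): F_i = 10^(NF_i/10), G_i = 10^(G_i,dB/10)
  Stage 1: F_1 = 10^(0.600/10) = 1.148, G_1 = 10^(−0.600/10) = 0.8710
  Stage 2: F_2 = 10^(7.97/10) = 6.266, G_2 = 10^(19.1/10) = 81.28
Friis cascade:
  F = 1.148 + (6.266 − 1)/0.8710 = 7.194
NF = 10 log₁₀(7.194) = 8.57 dB

8.57 dB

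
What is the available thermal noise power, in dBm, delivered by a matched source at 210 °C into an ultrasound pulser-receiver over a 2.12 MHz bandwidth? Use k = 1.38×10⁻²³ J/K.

T = 210 °C + 273.15 = 483.15 K
P_n = kTB = 1.38×10⁻²³ × 483.15 × 2.12×10⁶ = 1.41×10⁻¹⁴ W
In dBm: 10 log₁₀(1.41×10⁻¹⁴ / 10⁻³) = −108.5 dBm

−108.5 dBm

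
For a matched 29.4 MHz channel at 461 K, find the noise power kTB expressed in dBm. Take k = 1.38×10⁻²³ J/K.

P_n = kTB = 1.38×10⁻²³ × 461 × 2.94×10⁷ = 1.87×10⁻¹³ W
In dBm: 10 log₁₀(1.87×10⁻¹³ / 10⁻³) = −97.3 dBm

−97.3 dBm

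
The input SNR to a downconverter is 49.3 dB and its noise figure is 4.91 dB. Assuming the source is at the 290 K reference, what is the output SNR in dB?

44.39 dB

By definition F = SNR_in/SNR_out, so in dB: SNR_out = SNR_in − NF
SNR_out = 49.3 − 4.91 = 44.39 dB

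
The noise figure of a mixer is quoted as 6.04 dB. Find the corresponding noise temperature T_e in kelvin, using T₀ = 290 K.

875 K

F = 10^(6.04/10) = 4.01791
T_e = (F − 1)·T₀ = (4.01791 − 1) × 290 = 875 K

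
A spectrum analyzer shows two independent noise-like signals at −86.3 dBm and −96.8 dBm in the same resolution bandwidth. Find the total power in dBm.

−85.9 dBm

Convert to linear, add, convert back:
P₁ = 2.34×10⁻¹² W, P₂ = 2.09×10⁻¹³ W
P_tot = 2.55×10⁻¹² W → 10 log₁₀(P_tot / 10⁻³) = −85.9 dBm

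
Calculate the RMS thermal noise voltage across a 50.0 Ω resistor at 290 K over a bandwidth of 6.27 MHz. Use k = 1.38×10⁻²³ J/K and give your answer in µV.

V_n = √(4kTRB)
4kTRB = 4 × 1.38×10⁻²³ × 290 × 5.00×10¹ × 6.27×10⁶ = 5.02×10⁻¹² V²
V_n = √(5.02×10⁻¹²) = 2.24×10⁻⁶ V = 2.24 µV

2.24 µV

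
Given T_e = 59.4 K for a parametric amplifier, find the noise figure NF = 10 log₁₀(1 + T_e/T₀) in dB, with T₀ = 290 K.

0.809 dB

F = 1 + T_e/T₀ = 1 + 59.4/290 = 1.20483
NF = 10 log₁₀(1.20483) = 0.809 dB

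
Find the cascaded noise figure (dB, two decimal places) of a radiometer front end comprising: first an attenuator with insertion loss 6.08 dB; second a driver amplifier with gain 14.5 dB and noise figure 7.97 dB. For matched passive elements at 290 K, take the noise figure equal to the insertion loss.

14.05 dB

Convert to linear (a loss of L dB is a gain of −L dB): F_i = 10^(NF_i/10), G_i = 10^(G_i,dB/10)
  Stage 1: F_1 = 10^(6.08/10) = 4.055, G_1 = 10^(−6.08/10) = 0.2466
  Stage 2: F_2 = 10^(7.97/10) = 6.266, G_2 = 10^(14.5/10) = 28.18
Friis cascade:
  F = 4.055 + (6.266 − 1)/0.2466 = 25.41
NF = 10 log₁₀(25.41) = 14.05 dB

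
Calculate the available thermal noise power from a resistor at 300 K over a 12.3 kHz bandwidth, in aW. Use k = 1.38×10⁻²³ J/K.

P_n = kTB = 1.38×10⁻²³ × 300 × 1.23×10⁴ = 5.09×10⁻¹⁷ W = 50.9 aW

50.9 aW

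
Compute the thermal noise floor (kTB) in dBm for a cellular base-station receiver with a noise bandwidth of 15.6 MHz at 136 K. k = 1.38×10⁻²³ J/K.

−105.3 dBm

P_n = kTB = 1.38×10⁻²³ × 136 × 1.56×10⁷ = 2.93×10⁻¹⁴ W
In dBm: 10 log₁₀(2.93×10⁻¹⁴ / 10⁻³) = −105.3 dBm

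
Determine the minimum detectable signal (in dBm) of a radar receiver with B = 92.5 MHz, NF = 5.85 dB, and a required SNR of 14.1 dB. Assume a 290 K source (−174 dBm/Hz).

−74.4 dBm

Sensitivity = −174 + 10 log₁₀(B) + NF + SNR_min
= −174 + 79.66 + 5.85 + 14.1
= −74.39 dBm → −74.4 dBm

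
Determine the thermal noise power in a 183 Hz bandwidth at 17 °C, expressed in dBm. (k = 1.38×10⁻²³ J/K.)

−151.4 dBm

T = 17 °C + 273.15 = 290.15 K
P_n = kTB = 1.38×10⁻²³ × 290.15 × 1.83×10² = 7.33×10⁻¹⁹ W
In dBm: 10 log₁₀(7.33×10⁻¹⁹ / 10⁻³) = −151.4 dBm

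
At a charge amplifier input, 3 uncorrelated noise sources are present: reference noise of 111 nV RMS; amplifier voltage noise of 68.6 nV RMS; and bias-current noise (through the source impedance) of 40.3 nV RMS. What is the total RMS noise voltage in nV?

137 nV

Uncorrelated sources add in power (mean-square): V_tot = √(ΣV_i²)
V_tot = √[(1.11×10⁻⁷)² + (6.86×10⁻⁸)² + (4.03×10⁻⁸)²] = 1.37×10⁻⁷ V = 137 nV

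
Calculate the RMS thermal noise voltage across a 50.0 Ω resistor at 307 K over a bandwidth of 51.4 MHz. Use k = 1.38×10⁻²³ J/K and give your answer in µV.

V_n = √(4kTRB)
4kTRB = 4 × 1.38×10⁻²³ × 307 × 5.00×10¹ × 5.14×10⁷ = 4.36×10⁻¹¹ V²
V_n = √(4.36×10⁻¹¹) = 6.60×10⁻⁶ V = 6.60 µV

6.60 µV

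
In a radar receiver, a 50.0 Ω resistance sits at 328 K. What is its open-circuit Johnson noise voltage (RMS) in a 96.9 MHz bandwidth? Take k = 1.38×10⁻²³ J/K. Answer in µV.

V_n = √(4kTRB)
4kTRB = 4 × 1.38×10⁻²³ × 328 × 5.00×10¹ × 9.69×10⁷ = 8.77×10⁻¹¹ V²
V_n = √(8.77×10⁻¹¹) = 9.37×10⁻⁶ V = 9.37 µV

9.37 µV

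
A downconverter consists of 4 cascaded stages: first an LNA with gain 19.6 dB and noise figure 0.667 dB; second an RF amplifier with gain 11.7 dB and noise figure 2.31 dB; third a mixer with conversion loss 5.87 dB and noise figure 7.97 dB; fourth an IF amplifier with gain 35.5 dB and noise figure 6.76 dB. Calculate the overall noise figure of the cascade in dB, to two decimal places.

0.75 dB

Convert to linear (a loss of L dB is a gain of −L dB): F_i = 10^(NF_i/10), G_i = 10^(G_i,dB/10)
  Stage 1: F_1 = 10^(0.667/10) = 1.166, G_1 = 10^(19.6/10) = 91.20
  Stage 2: F_2 = 10^(2.31/10) = 1.702, G_2 = 10^(11.7/10) = 14.79
  Stage 3: F_3 = 10^(7.97/10) = 6.266, G_3 = 10^(−5.87/10) = 0.2588
  Stage 4: F_4 = 10^(6.76/10) = 4.742, G_4 = 10^(35.5/10) = 3548
Friis cascade:
  F = 1.166 + (1.702 − 1)/91.20 + (6.266 − 1)/1349 + (4.742 − 1)/349.1 = 1.188
NF = 10 log₁₀(1.188) = 0.75 dB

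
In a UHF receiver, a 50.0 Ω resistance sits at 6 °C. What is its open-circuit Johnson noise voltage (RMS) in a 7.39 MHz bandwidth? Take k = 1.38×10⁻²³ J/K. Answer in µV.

T = 6 °C + 273.15 = 279.15 K
V_n = √(4kTRB)
4kTRB = 4 × 1.38×10⁻²³ × 279.15 × 5.00×10¹ × 7.39×10⁶ = 5.69×10⁻¹² V²
V_n = √(5.69×10⁻¹²) = 2.39×10⁻⁶ V = 2.39 µV

2.39 µV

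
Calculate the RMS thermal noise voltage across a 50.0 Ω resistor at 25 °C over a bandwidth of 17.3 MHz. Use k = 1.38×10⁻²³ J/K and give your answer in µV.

3.77 µV

T = 25 °C + 273.15 = 298.15 K
V_n = √(4kTRB)
4kTRB = 4 × 1.38×10⁻²³ × 298.15 × 5.00×10¹ × 1.73×10⁷ = 1.42×10⁻¹¹ V²
V_n = √(1.42×10⁻¹¹) = 3.77×10⁻⁶ V = 3.77 µV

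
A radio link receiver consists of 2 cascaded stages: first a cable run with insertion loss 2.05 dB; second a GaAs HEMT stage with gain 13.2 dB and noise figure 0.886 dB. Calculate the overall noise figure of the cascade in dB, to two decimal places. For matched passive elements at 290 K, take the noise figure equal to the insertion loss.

2.94 dB

Convert to linear (a loss of L dB is a gain of −L dB): F_i = 10^(NF_i/10), G_i = 10^(G_i,dB/10)
  Stage 1: F_1 = 10^(2.05/10) = 1.603, G_1 = 10^(−2.05/10) = 0.6237
  Stage 2: F_2 = 10^(0.886/10) = 1.226, G_2 = 10^(13.2/10) = 20.89
Friis cascade:
  F = 1.603 + (1.226 − 1)/0.6237 = 1.966
NF = 10 log₁₀(1.966) = 2.94 dB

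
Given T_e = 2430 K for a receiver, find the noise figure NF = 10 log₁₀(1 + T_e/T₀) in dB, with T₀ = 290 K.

9.72 dB

F = 1 + T_e/T₀ = 1 + 2430/290 = 9.37931
NF = 10 log₁₀(9.37931) = 9.72 dB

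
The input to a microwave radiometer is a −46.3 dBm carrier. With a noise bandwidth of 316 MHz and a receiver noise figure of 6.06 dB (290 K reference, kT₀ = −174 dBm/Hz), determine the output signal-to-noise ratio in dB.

36.6 dB

Noise floor: N = −174 + 10 log₁₀(B) + NF
10 log₁₀(3.16×10⁸) = 85 dB
N = −174 + 85 + 6.06 = −82.94 dBm
SNR = P_sig − N = −46.3 − (−82.94) = 36.64 dB → 36.6 dB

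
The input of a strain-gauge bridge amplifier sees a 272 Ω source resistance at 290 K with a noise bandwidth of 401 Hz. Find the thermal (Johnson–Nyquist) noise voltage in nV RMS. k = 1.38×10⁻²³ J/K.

41.8 nV

V_n = √(4kTRB)
4kTRB = 4 × 1.38×10⁻²³ × 290 × 2.72×10² × 4.01×10² = 1.75×10⁻¹⁵ V²
V_n = √(1.75×10⁻¹⁵) = 4.18×10⁻⁸ V = 41.8 nV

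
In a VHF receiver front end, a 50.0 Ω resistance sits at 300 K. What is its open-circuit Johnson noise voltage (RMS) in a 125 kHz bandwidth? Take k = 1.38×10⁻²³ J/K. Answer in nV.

V_n = √(4kTRB)
4kTRB = 4 × 1.38×10⁻²³ × 300 × 5.00×10¹ × 1.25×10⁵ = 1.03×10⁻¹³ V²
V_n = √(1.03×10⁻¹³) = 3.22×10⁻⁷ V = 322 nV

322 nV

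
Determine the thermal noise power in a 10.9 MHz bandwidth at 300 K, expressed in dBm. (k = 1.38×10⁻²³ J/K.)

−103.5 dBm

P_n = kTB = 1.38×10⁻²³ × 300 × 1.09×10⁷ = 4.51×10⁻¹⁴ W
In dBm: 10 log₁₀(4.51×10⁻¹⁴ / 10⁻³) = −103.5 dBm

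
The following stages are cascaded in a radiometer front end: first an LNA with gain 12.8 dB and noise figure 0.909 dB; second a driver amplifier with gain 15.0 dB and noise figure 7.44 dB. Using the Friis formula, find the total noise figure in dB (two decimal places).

Convert to linear (a loss of L dB is a gain of −L dB): F_i = 10^(NF_i/10), G_i = 10^(G_i,dB/10)
  Stage 1: F_1 = 10^(0.909/10) = 1.233, G_1 = 10^(12.8/10) = 19.05
  Stage 2: F_2 = 10^(7.44/10) = 5.546, G_2 = 10^(15.0/10) = 31.62
Friis cascade:
  F = 1.233 + (5.546 − 1)/19.05 = 1.471
NF = 10 log₁₀(1.471) = 1.68 dB

1.68 dB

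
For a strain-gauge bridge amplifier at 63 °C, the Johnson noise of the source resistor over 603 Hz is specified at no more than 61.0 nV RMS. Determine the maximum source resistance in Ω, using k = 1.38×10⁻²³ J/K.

T = 63 °C + 273.15 = 336.15 K
Johnson–Nyquist: V_n = √(4kTRB) ⇒ R = V_n² / (4kTB)
4kTB = 4 × 1.38×10⁻²³ × 336.15 × 6.03×10² = 1.12×10⁻¹⁷
R = (6.10×10⁻⁸)² / 1.12×10⁻¹⁷ = 3.33×10² Ω = 333 Ω

333 Ω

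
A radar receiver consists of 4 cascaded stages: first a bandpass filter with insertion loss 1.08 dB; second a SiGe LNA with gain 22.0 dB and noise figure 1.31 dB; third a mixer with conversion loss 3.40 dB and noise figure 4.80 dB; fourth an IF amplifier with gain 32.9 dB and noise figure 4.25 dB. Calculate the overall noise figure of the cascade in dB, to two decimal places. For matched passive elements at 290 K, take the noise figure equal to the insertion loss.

Convert to linear (a loss of L dB is a gain of −L dB): F_i = 10^(NF_i/10), G_i = 10^(G_i,dB/10)
  Stage 1: F_1 = 10^(1.08/10) = 1.282, G_1 = 10^(−1.08/10) = 0.7798
  Stage 2: F_2 = 10^(1.31/10) = 1.352, G_2 = 10^(22.0/10) = 158.5
  Stage 3: F_3 = 10^(4.80/10) = 3.020, G_3 = 10^(−3.40/10) = 0.4571
  Stage 4: F_4 = 10^(4.25/10) = 2.661, G_4 = 10^(32.9/10) = 1950
Friis cascade:
  F = 1.282 + (1.352 − 1)/0.7798 + (3.020 − 1)/123.6 + (2.661 − 1)/56.49 = 1.780
NF = 10 log₁₀(1.780) = 2.50 dB

2.50 dB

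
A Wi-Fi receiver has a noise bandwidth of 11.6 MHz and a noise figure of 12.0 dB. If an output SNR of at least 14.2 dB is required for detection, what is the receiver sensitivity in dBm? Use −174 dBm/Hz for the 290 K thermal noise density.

−77.2 dBm

Sensitivity = −174 + 10 log₁₀(B) + NF + SNR_min
= −174 + 70.64 + 12.0 + 14.2
= −77.16 dBm → −77.2 dBm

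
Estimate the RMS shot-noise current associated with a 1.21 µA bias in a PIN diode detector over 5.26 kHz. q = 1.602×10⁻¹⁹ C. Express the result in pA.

I_n = √(2qI·B)
2qI·B = 2 × 1.602×10⁻¹⁹ × 1.21×10⁻⁶ × 5.26×10³ = 2.04×10⁻²¹ A²
I_n = √(2.04×10⁻²¹) = 4.52×10⁻¹¹ A = 45.2 pA

45.2 pA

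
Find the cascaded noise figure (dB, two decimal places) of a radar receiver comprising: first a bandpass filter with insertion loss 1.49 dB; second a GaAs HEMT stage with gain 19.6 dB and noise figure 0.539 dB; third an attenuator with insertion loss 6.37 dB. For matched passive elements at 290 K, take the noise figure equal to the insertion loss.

2.17 dB

Convert to linear (a loss of L dB is a gain of −L dB): F_i = 10^(NF_i/10), G_i = 10^(G_i,dB/10)
  Stage 1: F_1 = 10^(1.49/10) = 1.409, G_1 = 10^(−1.49/10) = 0.7096
  Stage 2: F_2 = 10^(0.539/10) = 1.132, G_2 = 10^(19.6/10) = 91.20
  Stage 3: F_3 = 10^(6.37/10) = 4.335, G_3 = 10^(−6.37/10) = 0.2307
Friis cascade:
  F = 1.409 + (1.132 − 1)/0.7096 + (4.335 − 1)/64.71 = 1.647
NF = 10 log₁₀(1.647) = 2.17 dB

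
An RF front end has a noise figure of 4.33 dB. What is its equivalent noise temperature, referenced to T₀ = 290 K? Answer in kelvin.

496 K

F = 10^(4.33/10) = 2.71019
T_e = (F − 1)·T₀ = (2.71019 − 1) × 290 = 496 K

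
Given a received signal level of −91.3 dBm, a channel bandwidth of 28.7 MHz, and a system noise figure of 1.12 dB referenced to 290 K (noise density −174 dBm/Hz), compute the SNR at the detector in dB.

Noise floor: N = −174 + 10 log₁₀(B) + NF
10 log₁₀(2.87×10⁷) = 74.58 dB
N = −174 + 74.58 + 1.12 = −98.30 dBm
SNR = P_sig − N = −91.3 − (−98.30) = 7.00 dB → 7.0 dB

7.0 dB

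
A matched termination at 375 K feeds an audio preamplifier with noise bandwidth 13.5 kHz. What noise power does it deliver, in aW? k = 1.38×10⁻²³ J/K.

69.9 aW

P_n = kTB = 1.38×10⁻²³ × 375 × 1.35×10⁴ = 6.99×10⁻¹⁷ W = 69.9 aW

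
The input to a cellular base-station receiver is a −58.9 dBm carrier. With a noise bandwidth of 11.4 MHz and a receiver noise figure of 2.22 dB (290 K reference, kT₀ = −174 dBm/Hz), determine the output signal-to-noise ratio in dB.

Noise floor: N = −174 + 10 log₁₀(B) + NF
10 log₁₀(1.14×10⁷) = 70.57 dB
N = −174 + 70.57 + 2.22 = −101.21 dBm
SNR = P_sig − N = −58.9 − (−101.21) = 42.31 dB → 42.3 dB

42.3 dB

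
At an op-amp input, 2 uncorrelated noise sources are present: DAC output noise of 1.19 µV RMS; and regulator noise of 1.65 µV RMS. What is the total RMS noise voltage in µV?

2.03 µV

Uncorrelated sources add in power (mean-square): V_tot = √(ΣV_i²)
V_tot = √[(1.19×10⁻⁶)² + (1.65×10⁻⁶)²] = 2.03×10⁻⁶ V = 2.03 µV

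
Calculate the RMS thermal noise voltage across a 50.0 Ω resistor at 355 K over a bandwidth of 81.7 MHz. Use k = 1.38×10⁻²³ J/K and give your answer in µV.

8.95 µV

V_n = √(4kTRB)
4kTRB = 4 × 1.38×10⁻²³ × 355 × 5.00×10¹ × 8.17×10⁷ = 8.00×10⁻¹¹ V²
V_n = √(8.00×10⁻¹¹) = 8.95×10⁻⁶ V = 8.95 µV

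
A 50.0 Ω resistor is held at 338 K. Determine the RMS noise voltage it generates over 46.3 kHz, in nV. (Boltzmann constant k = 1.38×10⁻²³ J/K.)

208 nV

V_n = √(4kTRB)
4kTRB = 4 × 1.38×10⁻²³ × 338 × 5.00×10¹ × 4.63×10⁴ = 4.32×10⁻¹⁴ V²
V_n = √(4.32×10⁻¹⁴) = 2.08×10⁻⁷ V = 208 nV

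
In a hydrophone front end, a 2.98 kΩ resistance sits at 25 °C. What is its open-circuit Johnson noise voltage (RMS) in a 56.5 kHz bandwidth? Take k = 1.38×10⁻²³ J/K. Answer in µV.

1.66 µV

T = 25 °C + 273.15 = 298.15 K
V_n = √(4kTRB)
4kTRB = 4 × 1.38×10⁻²³ × 298.15 × 2.98×10³ × 5.65×10⁴ = 2.77×10⁻¹² V²
V_n = √(2.77×10⁻¹²) = 1.66×10⁻⁶ V = 1.66 µV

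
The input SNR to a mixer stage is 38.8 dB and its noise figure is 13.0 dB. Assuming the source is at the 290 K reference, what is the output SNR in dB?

25.8 dB

By definition F = SNR_in/SNR_out, so in dB: SNR_out = SNR_in − NF
SNR_out = 38.8 − 13.0 = 25.8 dB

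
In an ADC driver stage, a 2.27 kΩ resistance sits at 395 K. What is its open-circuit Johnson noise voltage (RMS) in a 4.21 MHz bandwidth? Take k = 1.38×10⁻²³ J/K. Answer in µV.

14.4 µV

V_n = √(4kTRB)
4kTRB = 4 × 1.38×10⁻²³ × 395 × 2.27×10³ × 4.21×10⁶ = 2.08×10⁻¹⁰ V²
V_n = √(2.08×10⁻¹⁰) = 1.44×10⁻⁵ V = 14.4 µV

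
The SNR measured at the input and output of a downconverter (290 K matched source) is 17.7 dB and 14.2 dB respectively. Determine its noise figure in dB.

NF (dB) = SNR_in(dB) − SNR_out(dB) when the source is at T₀
NF = 17.7 − 14.2 = 3.5 dB

3.5 dB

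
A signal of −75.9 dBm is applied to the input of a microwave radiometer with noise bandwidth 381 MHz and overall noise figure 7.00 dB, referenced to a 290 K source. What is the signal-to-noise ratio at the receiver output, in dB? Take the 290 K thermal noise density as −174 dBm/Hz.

Noise floor: N = −174 + 10 log₁₀(B) + NF
10 log₁₀(3.81×10⁸) = 85.81 dB
N = −174 + 85.81 + 7.00 = −81.19 dBm
SNR = P_sig − N = −75.9 − (−81.19) = 5.29 dB → 5.3 dB

5.3 dB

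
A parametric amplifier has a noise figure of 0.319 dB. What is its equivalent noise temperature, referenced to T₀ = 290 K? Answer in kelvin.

F = 10^(0.319/10) = 1.07622
T_e = (F − 1)·T₀ = (1.07622 − 1) × 290 = 22.1 K

22.1 K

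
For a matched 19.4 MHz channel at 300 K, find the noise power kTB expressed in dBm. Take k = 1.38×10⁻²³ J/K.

P_n = kTB = 1.38×10⁻²³ × 300 × 1.94×10⁷ = 8.03×10⁻¹⁴ W
In dBm: 10 log₁₀(8.03×10⁻¹⁴ / 10⁻³) = −101.0 dBm

−101.0 dBm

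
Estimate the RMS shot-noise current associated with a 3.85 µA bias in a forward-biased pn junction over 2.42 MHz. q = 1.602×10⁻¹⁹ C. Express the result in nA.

I_n = √(2qI·B)
2qI·B = 2 × 1.602×10⁻¹⁹ × 3.85×10⁻⁶ × 2.42×10⁶ = 2.99×10⁻¹⁸ A²
I_n = √(2.99×10⁻¹⁸) = 1.73×10⁻⁹ A = 1.73 nA

1.73 nA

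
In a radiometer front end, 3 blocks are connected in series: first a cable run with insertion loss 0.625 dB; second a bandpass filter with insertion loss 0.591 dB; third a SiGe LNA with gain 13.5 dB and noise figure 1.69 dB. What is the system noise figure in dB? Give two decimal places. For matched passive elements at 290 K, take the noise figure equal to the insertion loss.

Convert to linear (a loss of L dB is a gain of −L dB): F_i = 10^(NF_i/10), G_i = 10^(G_i,dB/10)
  Stage 1: F_1 = 10^(0.625/10) = 1.155, G_1 = 10^(−0.625/10) = 0.8660
  Stage 2: F_2 = 10^(0.591/10) = 1.146, G_2 = 10^(−0.591/10) = 0.8728
  Stage 3: F_3 = 10^(1.69/10) = 1.476, G_3 = 10^(13.5/10) = 22.39
Friis cascade:
  F = 1.155 + (1.146 − 1)/0.8660 + (1.476 − 1)/0.7558 = 1.953
NF = 10 log₁₀(1.953) = 2.91 dB

2.91 dB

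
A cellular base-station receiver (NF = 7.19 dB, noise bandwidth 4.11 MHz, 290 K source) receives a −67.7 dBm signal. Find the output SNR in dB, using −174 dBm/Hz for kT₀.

33.0 dB

Noise floor: N = −174 + 10 log₁₀(B) + NF
10 log₁₀(4.11×10⁶) = 66.14 dB
N = −174 + 66.14 + 7.19 = −100.67 dBm
SNR = P_sig − N = −67.7 − (−100.67) = 32.97 dB → 33.0 dB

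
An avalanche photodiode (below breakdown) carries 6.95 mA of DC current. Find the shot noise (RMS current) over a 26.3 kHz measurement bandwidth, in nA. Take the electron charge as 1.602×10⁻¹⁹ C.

I_n = √(2qI·B)
2qI·B = 2 × 1.602×10⁻¹⁹ × 6.95×10⁻³ × 2.63×10⁴ = 5.86×10⁻¹⁷ A²
I_n = √(5.86×10⁻¹⁷) = 7.65×10⁻⁹ A = 7.65 nA

7.65 nA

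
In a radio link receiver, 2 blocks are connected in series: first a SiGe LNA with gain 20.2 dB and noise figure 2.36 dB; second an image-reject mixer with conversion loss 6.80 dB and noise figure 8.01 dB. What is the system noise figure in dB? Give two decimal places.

Convert to linear (a loss of L dB is a gain of −L dB): F_i = 10^(NF_i/10), G_i = 10^(G_i,dB/10)
  Stage 1: F_1 = 10^(2.36/10) = 1.722, G_1 = 10^(20.2/10) = 104.7
  Stage 2: F_2 = 10^(8.01/10) = 6.324, G_2 = 10^(−6.80/10) = 0.2089
Friis cascade:
  F = 1.722 + (6.324 − 1)/104.7 = 1.773
NF = 10 log₁₀(1.773) = 2.49 dB

2.49 dB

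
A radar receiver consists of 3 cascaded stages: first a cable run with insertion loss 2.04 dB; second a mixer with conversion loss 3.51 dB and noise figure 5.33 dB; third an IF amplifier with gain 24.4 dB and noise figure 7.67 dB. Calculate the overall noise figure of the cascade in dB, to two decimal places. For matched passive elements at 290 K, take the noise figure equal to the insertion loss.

13.59 dB

Convert to linear (a loss of L dB is a gain of −L dB): F_i = 10^(NF_i/10), G_i = 10^(G_i,dB/10)
  Stage 1: F_1 = 10^(2.04/10) = 1.600, G_1 = 10^(−2.04/10) = 0.6252
  Stage 2: F_2 = 10^(5.33/10) = 3.412, G_2 = 10^(−3.51/10) = 0.4457
  Stage 3: F_3 = 10^(7.67/10) = 5.848, G_3 = 10^(24.4/10) = 275.4
Friis cascade:
  F = 1.600 + (3.412 − 1)/0.6252 + (5.848 − 1)/0.2786 = 22.86
NF = 10 log₁₀(22.86) = 13.59 dB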